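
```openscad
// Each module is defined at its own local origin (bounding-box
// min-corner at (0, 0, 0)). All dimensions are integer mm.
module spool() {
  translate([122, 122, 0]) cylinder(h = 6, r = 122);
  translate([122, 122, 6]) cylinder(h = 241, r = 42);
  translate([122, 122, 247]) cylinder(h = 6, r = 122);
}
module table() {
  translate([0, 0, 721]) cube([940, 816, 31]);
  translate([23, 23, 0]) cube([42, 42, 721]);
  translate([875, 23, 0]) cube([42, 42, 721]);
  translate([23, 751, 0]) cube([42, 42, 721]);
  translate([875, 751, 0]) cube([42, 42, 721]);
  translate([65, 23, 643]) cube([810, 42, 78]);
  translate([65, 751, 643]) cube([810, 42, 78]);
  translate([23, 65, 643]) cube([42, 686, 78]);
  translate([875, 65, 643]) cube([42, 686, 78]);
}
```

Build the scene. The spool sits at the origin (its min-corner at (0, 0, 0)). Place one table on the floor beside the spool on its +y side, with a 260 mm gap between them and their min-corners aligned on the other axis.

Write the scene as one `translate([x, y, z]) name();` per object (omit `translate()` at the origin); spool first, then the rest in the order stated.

spool();
translate([0, 504, 0]) table();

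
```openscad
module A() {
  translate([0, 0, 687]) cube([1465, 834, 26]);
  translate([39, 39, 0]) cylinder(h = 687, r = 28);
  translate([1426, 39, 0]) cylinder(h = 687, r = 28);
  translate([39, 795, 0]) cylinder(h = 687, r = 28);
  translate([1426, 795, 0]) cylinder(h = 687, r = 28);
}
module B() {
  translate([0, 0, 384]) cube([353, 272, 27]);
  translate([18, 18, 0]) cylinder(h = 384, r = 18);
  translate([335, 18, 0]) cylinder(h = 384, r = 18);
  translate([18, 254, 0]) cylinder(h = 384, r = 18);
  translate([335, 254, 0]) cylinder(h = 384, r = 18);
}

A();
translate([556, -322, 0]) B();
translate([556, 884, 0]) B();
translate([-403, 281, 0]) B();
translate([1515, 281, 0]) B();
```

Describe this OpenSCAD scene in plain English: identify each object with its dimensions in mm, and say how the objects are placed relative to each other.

A is a table with a 1465×834 mm rectangular top, 26 mm thick, top surface at z = 713 mm, supported by four round legs of 56 mm diameter, each leg's bounding box inset 11 mm from the nearest pair of top edges, running from the floor.

B is a simple wooden stool: a rectangular seat 353 mm (x) by 272 mm (y), 27 mm thick, top face at z = 411 mm, on four round legs, each 36 mm in diameter. The legs rest on z = 0, each leg's axis is inset half a diameter from the nearest pair of seat edges (so the leg's bounding box is flush with the corner).

Four stools sit around the table at the −y, +y, −x, +x sides.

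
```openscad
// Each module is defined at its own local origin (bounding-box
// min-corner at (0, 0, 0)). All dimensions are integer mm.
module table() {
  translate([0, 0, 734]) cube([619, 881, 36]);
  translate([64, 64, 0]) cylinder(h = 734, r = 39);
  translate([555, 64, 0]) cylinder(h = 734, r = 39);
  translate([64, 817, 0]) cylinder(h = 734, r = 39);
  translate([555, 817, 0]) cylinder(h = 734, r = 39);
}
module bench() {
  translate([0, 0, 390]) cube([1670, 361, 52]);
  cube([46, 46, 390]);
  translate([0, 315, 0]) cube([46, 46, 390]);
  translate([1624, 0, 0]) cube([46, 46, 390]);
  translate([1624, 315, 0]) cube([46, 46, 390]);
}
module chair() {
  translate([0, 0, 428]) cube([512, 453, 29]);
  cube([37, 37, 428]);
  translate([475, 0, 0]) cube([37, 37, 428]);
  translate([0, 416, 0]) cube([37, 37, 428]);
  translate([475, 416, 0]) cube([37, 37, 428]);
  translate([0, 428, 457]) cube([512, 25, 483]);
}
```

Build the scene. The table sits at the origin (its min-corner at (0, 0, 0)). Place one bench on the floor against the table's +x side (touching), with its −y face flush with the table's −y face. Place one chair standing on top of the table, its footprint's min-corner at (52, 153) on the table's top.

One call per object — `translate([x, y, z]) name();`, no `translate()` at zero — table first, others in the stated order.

table();
translate([619, 0, 0]) bench();
translate([52, 153, 770]) chair();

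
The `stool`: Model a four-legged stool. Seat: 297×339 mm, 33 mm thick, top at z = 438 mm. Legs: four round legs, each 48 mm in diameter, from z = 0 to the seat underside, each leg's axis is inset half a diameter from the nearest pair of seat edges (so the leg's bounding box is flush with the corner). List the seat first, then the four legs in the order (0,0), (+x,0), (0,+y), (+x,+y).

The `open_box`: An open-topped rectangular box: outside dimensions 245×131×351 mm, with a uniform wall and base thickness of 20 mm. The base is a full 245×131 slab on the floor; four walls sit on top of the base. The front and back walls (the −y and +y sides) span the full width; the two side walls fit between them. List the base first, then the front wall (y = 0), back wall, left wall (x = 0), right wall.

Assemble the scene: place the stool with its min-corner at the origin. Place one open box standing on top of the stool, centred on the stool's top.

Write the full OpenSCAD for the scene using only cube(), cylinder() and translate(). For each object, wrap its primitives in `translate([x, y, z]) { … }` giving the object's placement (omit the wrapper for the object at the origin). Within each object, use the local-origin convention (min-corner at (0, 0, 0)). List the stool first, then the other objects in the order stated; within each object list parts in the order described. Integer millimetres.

translate([0, 0, 405]) cube([297, 339, 33]);
translate([24, 24, 0]) cylinder(h = 405, r = 24);
translate([273, 24, 0]) cylinder(h = 405, r = 24);
translate([24, 315, 0]) cylinder(h = 405, r = 24);
translate([273, 315, 0]) cylinder(h = 405, r = 24);
translate([26, 104, 438]) {
  cube([245, 131, 20]);
  translate([0, 0, 20]) cube([245, 20, 331]);
  translate([0, 111, 20]) cube([245, 20, 331]);
  translate([0, 20, 20]) cube([20, 91, 331]);
  translate([225, 20, 20]) cube([20, 91, 331]);
}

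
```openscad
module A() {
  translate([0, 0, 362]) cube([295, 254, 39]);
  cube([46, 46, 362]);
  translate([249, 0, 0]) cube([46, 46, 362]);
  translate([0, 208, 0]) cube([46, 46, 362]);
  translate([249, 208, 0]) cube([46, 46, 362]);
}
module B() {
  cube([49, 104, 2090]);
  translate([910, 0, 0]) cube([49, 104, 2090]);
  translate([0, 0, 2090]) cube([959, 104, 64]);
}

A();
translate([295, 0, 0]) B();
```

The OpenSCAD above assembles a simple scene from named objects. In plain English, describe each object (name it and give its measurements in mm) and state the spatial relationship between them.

A is a four-legged stool. The seat is 295×254 mm, 39 mm thick, top at z = 401 mm. It stands on four square legs, each 46×46 mm in cross-section, from z = 0 to the seat underside, each flush with a corner of the seat.

B is a door frame. The clear opening is 861 mm wide and 2090 mm high. Two 49 mm wide jambs, 104 mm deep, stand either side of the opening from the floor to the top of the opening. A 64 mm thick head sits across the top of both jambs, spanning the full outside width of the frame.

The door frame is against the stool's +x side, with their −y faces flush.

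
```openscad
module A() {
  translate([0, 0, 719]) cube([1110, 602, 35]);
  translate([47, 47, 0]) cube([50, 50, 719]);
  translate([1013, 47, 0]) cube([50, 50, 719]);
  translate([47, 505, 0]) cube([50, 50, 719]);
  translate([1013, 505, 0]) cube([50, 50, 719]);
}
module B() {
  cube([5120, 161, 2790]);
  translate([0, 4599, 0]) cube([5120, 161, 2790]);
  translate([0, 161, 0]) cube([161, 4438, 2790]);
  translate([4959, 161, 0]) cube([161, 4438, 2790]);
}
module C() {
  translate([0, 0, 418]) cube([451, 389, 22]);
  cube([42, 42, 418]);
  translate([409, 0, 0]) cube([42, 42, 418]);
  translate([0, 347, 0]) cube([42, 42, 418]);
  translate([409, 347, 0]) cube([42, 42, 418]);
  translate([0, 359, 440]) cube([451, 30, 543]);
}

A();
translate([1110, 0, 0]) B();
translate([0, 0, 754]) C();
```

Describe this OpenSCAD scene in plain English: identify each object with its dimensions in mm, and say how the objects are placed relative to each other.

A is a rectangular dining table. The top is 1110×602×35 mm with its upper surface at z = 754 mm. It stands on four 50×50 mm square legs, each inset 47 mm from the nearest pair of top edges, running from the floor to the underside of the top.

B is the wall frame of a small rectangular building: four walls, each 2790 mm tall and 161 mm thick, enclosing a footprint 5120 mm (x) by 4760 mm (y) outside-to-outside, with no floor or roof. The front and back walls (the −y and +y sides) span the full width; the two side walls fit between them.

C is a chair: 451×389 mm seat, 22 mm thick, top at z = 440 mm, on four 42 mm square corner legs flush with the seat edges. A 30 mm thick backrest slab spans the full seat width, extending 543 mm above the seat top, its back face flush with the seat's +y edge.

The house frame is against the table's +x side, with their −y faces flush. The chair is on top of the table.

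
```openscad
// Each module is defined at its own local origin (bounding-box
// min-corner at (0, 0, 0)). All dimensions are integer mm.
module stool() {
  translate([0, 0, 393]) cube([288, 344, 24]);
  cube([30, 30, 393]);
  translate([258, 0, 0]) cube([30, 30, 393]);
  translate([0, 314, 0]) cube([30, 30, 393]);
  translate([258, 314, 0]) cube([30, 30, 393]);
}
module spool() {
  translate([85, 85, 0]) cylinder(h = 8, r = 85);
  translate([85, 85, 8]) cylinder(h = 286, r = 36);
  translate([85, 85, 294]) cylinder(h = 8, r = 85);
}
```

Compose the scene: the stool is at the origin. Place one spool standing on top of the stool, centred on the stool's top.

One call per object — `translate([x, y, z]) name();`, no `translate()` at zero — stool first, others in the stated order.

stool();
translate([59, 87, 417]) spool();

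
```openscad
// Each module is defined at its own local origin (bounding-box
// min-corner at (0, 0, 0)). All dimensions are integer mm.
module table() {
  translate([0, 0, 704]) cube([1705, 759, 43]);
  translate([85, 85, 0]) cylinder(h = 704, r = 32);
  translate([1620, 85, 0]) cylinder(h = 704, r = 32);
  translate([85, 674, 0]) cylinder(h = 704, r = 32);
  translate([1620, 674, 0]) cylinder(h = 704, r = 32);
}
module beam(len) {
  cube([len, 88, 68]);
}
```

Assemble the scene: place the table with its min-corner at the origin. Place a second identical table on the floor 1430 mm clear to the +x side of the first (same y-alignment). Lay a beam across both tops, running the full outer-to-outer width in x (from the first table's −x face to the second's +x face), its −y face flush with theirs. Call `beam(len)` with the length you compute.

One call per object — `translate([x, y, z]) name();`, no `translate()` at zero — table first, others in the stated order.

table();
translate([3135, 0, 0]) table();
translate([0, 0, 747]) beam(4840);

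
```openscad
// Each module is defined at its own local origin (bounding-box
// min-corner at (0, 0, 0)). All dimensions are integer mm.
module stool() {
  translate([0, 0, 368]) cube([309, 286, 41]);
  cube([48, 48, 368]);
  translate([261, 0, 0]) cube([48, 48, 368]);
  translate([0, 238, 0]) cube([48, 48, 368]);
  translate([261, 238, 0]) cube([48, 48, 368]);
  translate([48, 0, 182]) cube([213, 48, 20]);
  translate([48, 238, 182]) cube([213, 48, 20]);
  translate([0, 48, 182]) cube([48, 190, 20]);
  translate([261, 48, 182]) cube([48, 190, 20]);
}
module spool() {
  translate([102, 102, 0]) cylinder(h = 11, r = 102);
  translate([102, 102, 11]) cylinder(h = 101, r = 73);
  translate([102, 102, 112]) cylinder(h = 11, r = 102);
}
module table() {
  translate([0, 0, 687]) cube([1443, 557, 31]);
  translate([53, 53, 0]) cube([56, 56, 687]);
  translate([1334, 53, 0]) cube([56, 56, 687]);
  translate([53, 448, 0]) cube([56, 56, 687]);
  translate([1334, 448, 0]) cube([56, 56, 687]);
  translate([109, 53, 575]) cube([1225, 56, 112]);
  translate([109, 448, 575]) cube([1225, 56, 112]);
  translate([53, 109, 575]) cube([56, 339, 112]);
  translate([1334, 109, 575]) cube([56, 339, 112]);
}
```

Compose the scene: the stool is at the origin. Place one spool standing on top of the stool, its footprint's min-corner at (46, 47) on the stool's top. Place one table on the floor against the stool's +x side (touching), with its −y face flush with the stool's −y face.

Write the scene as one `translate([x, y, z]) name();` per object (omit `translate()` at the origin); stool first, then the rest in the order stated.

stool();
translate([46, 47, 409]) spool();
translate([309, 0, 0]) table();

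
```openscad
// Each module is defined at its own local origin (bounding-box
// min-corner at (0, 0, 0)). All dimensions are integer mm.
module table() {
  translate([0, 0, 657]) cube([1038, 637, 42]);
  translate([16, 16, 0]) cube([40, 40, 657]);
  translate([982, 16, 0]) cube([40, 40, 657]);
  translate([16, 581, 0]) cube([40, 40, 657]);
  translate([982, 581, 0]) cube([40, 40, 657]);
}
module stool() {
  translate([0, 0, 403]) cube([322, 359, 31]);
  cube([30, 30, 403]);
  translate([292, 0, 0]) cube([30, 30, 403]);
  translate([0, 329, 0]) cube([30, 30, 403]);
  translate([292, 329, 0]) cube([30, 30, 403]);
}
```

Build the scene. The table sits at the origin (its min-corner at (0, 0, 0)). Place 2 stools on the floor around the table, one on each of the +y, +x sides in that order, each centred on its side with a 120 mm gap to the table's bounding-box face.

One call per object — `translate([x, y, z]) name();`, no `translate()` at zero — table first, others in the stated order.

table();
translate([358, 757, 0]) stool();
translate([1158, 139, 0]) stool();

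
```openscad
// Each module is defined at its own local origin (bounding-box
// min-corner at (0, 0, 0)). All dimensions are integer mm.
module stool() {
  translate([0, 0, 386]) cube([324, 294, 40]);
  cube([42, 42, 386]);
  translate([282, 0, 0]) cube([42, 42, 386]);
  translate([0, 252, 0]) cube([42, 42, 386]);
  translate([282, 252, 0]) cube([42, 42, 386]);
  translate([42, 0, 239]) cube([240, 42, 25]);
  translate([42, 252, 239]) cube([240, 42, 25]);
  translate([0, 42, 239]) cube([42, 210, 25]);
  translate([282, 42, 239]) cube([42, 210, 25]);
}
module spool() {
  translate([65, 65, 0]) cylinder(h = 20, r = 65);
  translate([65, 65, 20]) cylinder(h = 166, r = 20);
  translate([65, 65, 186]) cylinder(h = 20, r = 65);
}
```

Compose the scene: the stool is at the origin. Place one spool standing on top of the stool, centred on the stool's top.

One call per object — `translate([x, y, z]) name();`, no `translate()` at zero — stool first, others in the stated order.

stool();
translate([97, 82, 426]) spool();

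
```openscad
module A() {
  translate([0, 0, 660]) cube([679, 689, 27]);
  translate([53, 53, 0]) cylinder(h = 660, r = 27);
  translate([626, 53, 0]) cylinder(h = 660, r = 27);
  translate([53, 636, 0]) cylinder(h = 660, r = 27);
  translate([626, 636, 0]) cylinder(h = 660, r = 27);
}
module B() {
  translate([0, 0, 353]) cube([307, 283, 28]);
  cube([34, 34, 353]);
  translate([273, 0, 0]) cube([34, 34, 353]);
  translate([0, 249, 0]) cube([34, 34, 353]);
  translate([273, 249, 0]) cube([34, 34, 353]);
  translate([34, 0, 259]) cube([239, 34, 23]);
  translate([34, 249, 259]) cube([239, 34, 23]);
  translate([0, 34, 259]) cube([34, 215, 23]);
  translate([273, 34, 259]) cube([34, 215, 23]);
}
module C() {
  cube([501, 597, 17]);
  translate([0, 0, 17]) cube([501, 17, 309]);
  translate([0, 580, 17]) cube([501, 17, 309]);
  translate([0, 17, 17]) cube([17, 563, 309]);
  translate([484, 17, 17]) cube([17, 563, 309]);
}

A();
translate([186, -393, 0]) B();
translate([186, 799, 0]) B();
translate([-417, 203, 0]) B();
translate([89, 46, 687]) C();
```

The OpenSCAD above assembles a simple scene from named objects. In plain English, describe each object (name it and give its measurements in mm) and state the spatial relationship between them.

A is a table: top 679 mm (x) × 689 mm (y), 27 mm thick, upper face at z = 687 mm, on four round legs of 54 mm diameter, each leg's bounding box inset 26 mm from the nearest pair of top edges, running from z = 0 to the bottom of the top.

B is a four-legged stool. The seat is 307×283 mm, 28 mm thick, top at z = 381 mm. It stands on four square legs, each 34×34 mm in cross-section, from z = 0 to the seat underside, each flush with a corner of the seat. Four stretchers, 34 mm wide and 23 mm tall, connect adjacent legs with their undersides at z = 259 mm, each running between the inner faces of the legs it joins and aligned with the legs' outer faces on the other axis.

C is an open-topped rectangular box: outside dimensions 501×597×326 mm, with a uniform wall and base thickness of 17 mm. The base is a full 501×597 slab on the floor; four walls sit on top of the base. The front and back walls (the −y and +y sides) span the full width; the two side walls fit between them.

Three stools sit around the table at the −y, +y, −x sides. The open box is on top of the table, centred.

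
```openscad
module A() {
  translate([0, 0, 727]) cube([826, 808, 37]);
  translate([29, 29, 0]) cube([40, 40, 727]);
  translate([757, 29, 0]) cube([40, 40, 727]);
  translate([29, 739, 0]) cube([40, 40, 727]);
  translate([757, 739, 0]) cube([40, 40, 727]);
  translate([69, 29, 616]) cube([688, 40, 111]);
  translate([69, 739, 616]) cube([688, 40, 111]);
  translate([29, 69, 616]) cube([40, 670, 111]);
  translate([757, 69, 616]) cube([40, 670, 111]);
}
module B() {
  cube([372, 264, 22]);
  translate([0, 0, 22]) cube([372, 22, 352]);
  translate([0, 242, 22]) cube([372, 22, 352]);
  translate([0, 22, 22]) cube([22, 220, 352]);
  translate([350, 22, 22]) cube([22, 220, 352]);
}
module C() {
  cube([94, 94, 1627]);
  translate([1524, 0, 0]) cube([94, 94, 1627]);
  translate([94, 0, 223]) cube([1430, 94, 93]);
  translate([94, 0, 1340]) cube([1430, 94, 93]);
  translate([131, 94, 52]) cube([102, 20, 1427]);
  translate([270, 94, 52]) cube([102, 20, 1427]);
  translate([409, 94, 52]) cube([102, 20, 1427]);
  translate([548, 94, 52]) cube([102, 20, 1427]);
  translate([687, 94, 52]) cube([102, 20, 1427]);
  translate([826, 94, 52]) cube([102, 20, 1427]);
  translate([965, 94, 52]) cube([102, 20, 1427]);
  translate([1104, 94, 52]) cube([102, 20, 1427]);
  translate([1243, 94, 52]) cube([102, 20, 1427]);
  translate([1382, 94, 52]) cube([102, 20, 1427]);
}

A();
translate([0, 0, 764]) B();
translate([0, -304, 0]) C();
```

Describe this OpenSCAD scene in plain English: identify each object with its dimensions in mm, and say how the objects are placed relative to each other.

A is a rectangular dining table. The top is 826×808×37 mm with its upper surface at z = 764 mm. It stands on four 40×40 mm square legs, each inset 29 mm from the nearest pair of top edges, running from the floor to the underside of the top. Four apron rails, 40 mm thick and 111 mm tall, run between adjacent legs with their top edges flush with the underside of the top and their outer faces flush with the legs' outer faces.

B is an open storage box with external size 372×264×374 mm and wall thickness 22 mm (the base is also 22 mm thick). The base covers the whole footprint; the four walls stand on the base, with the y-facing walls full-width and the x-facing walls fitting between their inner faces.

C is a fence section. Two 94×94 mm posts, 1627 mm tall, stand on the floor with a clear span of 1430 mm between their inner faces. Two horizontal rails of 94×93 mm section span the gap between the posts with their undersides at z = 223 mm and z = 1340 mm, flush with the posts' −y face. 10 pickets, each 102 mm wide, 20 mm thick and 1427 mm tall, are fixed to the +y face of the rails with their bottoms at z = 52 mm, evenly spaced across the span with equal gaps (rounded down to the nearest mm) at the −x end and between each pair — any rounding remainder accumulates at the +x end.

The open box is on top of the table. The fence section is on the floor beside the table on its −y side.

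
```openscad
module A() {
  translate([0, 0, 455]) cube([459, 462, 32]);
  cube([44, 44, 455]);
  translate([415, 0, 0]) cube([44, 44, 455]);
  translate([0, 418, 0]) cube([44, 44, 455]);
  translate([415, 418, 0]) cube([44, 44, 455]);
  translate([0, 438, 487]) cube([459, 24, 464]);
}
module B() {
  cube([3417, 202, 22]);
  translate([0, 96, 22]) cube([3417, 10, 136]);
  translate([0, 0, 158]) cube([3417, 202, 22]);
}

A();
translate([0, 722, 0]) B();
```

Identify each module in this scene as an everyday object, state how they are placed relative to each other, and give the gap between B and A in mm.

A is a chair. B is an I-beam. The I-beam is on the floor beside the chair on its +y side. The gap between the I-beam and the chair is 260 mm.

The I-beam's nearest face is 260 mm from the chair's +y face.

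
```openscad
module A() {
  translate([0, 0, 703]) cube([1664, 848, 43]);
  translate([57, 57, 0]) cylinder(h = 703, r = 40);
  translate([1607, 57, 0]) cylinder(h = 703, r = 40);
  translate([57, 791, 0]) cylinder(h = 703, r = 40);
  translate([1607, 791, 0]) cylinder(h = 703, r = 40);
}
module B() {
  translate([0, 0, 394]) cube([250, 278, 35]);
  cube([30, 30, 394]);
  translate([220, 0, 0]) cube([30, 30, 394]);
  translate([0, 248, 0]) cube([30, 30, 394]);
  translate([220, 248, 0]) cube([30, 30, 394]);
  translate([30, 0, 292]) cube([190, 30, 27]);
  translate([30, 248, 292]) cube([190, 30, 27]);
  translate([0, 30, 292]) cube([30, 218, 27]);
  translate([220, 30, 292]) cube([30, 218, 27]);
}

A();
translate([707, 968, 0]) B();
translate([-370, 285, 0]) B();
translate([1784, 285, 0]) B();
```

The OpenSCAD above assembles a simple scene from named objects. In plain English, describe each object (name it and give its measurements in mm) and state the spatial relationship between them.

A is a table with a 1664×848 mm rectangular top, 43 mm thick, top surface at z = 746 mm, supported by four round legs of 80 mm diameter, each leg's bounding box inset 17 mm from the nearest pair of top edges, running from the floor.

B is a four-legged stool. The seat is a 250×278×35 mm slab whose top surface is at z = 429 mm; four square legs, each 30×30 mm in cross-section, run from the floor (z = 0) to the underside of the seat, each flush with a corner of the seat. Four stretchers, 30 mm wide and 27 mm tall, connect adjacent legs with their undersides at z = 292 mm, each running between the inner faces of the legs it joins and aligned with the legs' outer faces on the other axis.

Three stools sit around the table at the +y, −x, +x sides.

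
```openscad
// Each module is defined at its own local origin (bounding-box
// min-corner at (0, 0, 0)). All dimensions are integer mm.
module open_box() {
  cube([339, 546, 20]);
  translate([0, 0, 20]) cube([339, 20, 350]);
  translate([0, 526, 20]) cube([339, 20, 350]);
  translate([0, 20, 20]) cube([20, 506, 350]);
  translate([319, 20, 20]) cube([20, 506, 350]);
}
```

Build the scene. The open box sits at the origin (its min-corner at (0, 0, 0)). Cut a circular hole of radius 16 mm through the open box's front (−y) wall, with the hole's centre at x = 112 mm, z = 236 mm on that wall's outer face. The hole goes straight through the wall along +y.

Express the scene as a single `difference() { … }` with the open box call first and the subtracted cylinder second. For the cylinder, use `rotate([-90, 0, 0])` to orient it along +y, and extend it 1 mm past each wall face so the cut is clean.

difference() {
  open_box();
  translate([112, -1, 236]) rotate([-90, 0, 0]) cylinder(h = 22, r = 16);
}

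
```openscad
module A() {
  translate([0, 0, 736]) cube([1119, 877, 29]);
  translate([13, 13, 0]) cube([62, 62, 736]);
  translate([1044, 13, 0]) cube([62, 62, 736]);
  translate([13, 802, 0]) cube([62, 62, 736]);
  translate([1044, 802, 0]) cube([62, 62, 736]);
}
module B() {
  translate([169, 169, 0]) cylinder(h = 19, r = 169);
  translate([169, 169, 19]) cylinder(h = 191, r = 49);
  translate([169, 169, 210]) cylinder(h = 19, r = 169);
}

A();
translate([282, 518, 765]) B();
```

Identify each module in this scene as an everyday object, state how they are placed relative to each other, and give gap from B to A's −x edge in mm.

The spool's min-x is at 282; the table's min-x is 0; gap = 282 mm.

A is a table. B is a spool. The spool is on top of the table. The gap from the spool to the table's −x edge is 282 mm.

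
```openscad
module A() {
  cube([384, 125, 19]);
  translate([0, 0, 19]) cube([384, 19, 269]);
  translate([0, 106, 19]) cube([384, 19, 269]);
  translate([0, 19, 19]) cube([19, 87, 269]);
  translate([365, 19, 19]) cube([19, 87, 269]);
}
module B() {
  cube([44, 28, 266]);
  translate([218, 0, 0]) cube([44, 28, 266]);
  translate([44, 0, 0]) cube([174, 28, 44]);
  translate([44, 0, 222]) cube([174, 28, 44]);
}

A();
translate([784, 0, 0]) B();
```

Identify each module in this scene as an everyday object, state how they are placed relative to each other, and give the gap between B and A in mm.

A is an open box. B is a picture frame. The picture frame is on the floor beside the open box on its +x side. The gap between the picture frame and the open box is 400 mm.

The picture frame's nearest face is 400 mm from the open box's +x face.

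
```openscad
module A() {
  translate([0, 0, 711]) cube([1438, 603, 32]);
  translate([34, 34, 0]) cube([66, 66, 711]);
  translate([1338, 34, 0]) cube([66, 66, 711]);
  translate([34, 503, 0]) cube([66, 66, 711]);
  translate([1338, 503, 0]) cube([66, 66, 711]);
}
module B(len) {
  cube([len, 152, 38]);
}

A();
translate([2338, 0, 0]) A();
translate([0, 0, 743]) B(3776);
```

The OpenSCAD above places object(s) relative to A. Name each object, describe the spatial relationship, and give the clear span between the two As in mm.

A is a table. B is a beam. A beam spans the tops of two tables. The clear span between the two tables is 900 mm.

Second table starts at x = 2338; first ends at x = 1438; clear span = 2338 − 1438 = 900 mm.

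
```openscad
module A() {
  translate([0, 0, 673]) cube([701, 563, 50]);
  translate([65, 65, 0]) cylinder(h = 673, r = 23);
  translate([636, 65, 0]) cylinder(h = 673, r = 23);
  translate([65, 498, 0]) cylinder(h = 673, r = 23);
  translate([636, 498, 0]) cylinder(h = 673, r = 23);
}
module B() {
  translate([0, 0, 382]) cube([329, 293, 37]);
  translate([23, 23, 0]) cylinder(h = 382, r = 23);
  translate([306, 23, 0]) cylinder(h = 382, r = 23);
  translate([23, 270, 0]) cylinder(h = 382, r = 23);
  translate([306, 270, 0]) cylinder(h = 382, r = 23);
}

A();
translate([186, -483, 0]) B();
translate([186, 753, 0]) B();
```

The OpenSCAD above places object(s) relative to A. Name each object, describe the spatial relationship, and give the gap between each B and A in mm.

Each stool's nearest face is 190 mm from the table's bounding box.

A is a table. B is a stool. Two stools sit around the table at the −y, +y sides. The gap between each stool and the table is 190 mm.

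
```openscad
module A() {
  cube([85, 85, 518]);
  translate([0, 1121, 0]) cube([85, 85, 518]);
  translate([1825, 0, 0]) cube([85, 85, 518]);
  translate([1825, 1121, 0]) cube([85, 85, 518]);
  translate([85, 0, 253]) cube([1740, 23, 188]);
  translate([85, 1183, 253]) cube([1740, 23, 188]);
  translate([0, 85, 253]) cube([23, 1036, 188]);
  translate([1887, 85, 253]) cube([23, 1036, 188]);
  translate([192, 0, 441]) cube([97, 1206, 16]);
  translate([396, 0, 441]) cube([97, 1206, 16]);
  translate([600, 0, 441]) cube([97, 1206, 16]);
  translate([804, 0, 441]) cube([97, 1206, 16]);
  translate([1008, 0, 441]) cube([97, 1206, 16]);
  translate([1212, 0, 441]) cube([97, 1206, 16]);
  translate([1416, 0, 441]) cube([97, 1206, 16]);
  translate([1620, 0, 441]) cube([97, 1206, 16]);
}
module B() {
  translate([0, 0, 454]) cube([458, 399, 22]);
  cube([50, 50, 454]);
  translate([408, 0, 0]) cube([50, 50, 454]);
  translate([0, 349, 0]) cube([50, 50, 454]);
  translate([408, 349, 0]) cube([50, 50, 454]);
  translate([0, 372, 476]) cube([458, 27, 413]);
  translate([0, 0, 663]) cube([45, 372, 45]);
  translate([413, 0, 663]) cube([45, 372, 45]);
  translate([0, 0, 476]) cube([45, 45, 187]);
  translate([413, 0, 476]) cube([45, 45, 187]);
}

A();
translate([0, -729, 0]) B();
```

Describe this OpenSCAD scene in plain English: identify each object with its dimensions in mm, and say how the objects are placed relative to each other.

A is a bed frame 1910 mm long (x) by 1206 mm wide (y). Four 85×85 mm corner posts, 518 mm tall, at the corners of the footprint. Four rails of 23 mm thickness and 188 mm height run between adjacent posts with their undersides at z = 253 mm, their outer faces flush with the outside of the frame (the two x-running rails run between the posts' inner faces; the two y-running rails run between the posts' inner faces). 8 slats, each 97 mm wide (x) and 16 mm thick, lie across the top of the two x-running rails, running the full 1206 mm width of the frame in y; the slats are evenly spaced along x between the inner faces of the end posts with equal gaps (rounded down to the nearest mm) at the −x end and between each pair — any rounding remainder accumulates at the +x end.

B is a chair: 458×399 mm seat, 22 mm thick, top at z = 476 mm, on four 50 mm square corner legs flush with the seat edges. A 27 mm thick backrest slab spans the full seat width, extending 413 mm above the seat top, its back face flush with the seat's +y edge. Two armrests of 45×45 mm section run along each side from the seat's front edge to the front of the backrest, top faces 232 mm above the seat top and outer faces flush with the seat's x-edges; a 45×45 mm post under the front of each armrest stands on the seat at the front corner.

The chair is on the floor beside the bed frame on its −y side.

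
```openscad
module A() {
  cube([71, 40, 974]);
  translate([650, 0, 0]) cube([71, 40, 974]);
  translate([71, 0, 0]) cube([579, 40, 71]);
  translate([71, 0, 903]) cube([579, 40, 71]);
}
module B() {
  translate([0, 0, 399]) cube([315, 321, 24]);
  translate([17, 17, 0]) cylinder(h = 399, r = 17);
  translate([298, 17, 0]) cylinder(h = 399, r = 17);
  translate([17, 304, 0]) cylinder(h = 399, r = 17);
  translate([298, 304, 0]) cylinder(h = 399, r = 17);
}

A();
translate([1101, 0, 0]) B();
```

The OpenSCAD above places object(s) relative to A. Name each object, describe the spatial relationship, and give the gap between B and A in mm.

The stool's nearest face is 380 mm from the picture frame's +x face.

A is a picture frame. B is a stool. The stool is on the floor beside the picture frame on its +x side. The gap between the stool and the picture frame is 380 mm.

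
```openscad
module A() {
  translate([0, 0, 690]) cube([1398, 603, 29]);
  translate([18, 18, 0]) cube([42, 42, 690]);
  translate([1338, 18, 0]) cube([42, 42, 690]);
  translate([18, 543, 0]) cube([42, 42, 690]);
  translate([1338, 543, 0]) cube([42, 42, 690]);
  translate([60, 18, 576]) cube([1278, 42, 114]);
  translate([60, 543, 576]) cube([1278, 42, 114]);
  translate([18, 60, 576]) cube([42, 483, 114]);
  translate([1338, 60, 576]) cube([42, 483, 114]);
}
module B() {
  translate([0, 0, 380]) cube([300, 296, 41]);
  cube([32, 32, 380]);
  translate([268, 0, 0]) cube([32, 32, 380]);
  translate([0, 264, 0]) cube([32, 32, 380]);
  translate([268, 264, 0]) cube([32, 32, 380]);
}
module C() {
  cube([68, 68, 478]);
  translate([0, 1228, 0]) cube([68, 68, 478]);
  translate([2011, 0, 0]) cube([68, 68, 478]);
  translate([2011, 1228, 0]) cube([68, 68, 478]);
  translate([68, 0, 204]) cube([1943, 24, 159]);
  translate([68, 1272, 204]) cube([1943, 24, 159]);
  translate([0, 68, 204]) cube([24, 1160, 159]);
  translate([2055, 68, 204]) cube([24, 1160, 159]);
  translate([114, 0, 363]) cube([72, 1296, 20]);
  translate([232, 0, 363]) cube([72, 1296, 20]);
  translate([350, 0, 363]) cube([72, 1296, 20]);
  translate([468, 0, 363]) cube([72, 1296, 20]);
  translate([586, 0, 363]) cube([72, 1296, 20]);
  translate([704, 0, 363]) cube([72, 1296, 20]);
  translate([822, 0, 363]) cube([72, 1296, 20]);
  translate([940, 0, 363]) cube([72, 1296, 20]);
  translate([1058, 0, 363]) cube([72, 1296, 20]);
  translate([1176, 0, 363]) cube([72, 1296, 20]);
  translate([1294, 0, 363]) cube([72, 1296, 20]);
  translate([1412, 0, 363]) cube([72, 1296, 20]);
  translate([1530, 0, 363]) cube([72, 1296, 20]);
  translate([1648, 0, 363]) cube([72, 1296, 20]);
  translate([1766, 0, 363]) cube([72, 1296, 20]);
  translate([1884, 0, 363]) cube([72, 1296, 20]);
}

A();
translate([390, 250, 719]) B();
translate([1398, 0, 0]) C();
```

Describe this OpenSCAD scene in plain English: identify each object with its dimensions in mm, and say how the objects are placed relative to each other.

A is a rectangular dining table. The top is 1398×603×29 mm with its upper surface at z = 719 mm. It stands on four 42×42 mm square legs, each inset 18 mm from the nearest pair of top edges, running from the floor to the underside of the top. Four apron rails, 42 mm thick and 114 mm tall, run between adjacent legs with their top edges flush with the underside of the top and their outer faces flush with the legs' outer faces.

B is a four-legged stool. The seat is 300×296 mm, 41 mm thick, top at z = 421 mm. It stands on four square legs, each 32×32 mm in cross-section, from z = 0 to the seat underside, each flush with a corner of the seat.

C is a bed frame 2079 mm long (x) by 1296 mm wide (y). Four 68×68 mm corner posts, 478 mm tall, at the corners of the footprint. Four rails of 24 mm thickness and 159 mm height run between adjacent posts with their undersides at z = 204 mm, their outer faces flush with the outside of the frame (the two x-running rails run between the posts' inner faces; the two y-running rails run between the posts' inner faces). 16 slats, each 72 mm wide (x) and 20 mm thick, lie across the top of the two x-running rails, running the full 1296 mm width of the frame in y; the slats are evenly spaced along x between the inner faces of the end posts with equal gaps (rounded down to the nearest mm) at the −x end and between each pair — any rounding remainder accumulates at the +x end.

The stool is on top of the table. The bed frame is against the table's +x side, with their −y faces flush.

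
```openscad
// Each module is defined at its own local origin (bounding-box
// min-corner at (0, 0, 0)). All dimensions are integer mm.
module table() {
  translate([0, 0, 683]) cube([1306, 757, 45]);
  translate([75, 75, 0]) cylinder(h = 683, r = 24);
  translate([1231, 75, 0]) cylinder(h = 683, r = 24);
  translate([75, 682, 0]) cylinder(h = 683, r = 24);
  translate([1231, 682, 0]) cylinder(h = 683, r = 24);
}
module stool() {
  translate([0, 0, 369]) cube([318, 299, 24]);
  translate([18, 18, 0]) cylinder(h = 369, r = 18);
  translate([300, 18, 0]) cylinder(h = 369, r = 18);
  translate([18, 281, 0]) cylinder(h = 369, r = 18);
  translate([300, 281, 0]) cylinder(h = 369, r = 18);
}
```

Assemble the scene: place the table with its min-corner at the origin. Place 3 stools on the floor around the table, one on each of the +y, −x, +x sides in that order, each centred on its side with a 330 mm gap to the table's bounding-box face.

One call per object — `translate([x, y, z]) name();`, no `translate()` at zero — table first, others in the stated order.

table();
translate([494, 1087, 0]) stool();
translate([-648, 229, 0]) stool();
translate([1636, 229, 0]) stool();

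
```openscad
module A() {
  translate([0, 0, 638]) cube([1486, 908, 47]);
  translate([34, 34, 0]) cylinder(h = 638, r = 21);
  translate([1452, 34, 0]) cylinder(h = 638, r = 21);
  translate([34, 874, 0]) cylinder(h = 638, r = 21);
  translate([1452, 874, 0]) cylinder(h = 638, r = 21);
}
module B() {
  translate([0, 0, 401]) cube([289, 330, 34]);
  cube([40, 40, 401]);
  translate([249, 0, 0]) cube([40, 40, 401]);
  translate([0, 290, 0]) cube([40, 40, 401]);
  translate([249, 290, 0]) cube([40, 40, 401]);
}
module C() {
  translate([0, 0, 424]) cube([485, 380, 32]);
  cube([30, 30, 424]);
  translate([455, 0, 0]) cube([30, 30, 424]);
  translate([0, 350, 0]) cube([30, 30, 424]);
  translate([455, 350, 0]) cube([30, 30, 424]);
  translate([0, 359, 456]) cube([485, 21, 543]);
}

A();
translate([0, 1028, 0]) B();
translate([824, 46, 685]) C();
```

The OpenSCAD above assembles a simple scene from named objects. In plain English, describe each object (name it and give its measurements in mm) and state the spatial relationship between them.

A is a table with a 1486×908 mm rectangular top, 47 mm thick, top surface at z = 685 mm, supported by four round legs of 42 mm diameter, each leg's bounding box inset 13 mm from the nearest pair of top edges, running from the floor.

B is a simple wooden stool: a rectangular seat 289 mm (x) by 330 mm (y), 34 mm thick, top face at z = 435 mm, on four square legs, each 40×40 mm in cross-section. The legs rest on z = 0, each flush with a corner of the seat.

C is a chair: 485×380 mm seat, 32 mm thick, top at z = 456 mm, on four 30 mm square corner legs flush with the seat edges. A 21 mm thick backrest slab spans the full seat width, extending 543 mm above the seat top, its back face flush with the seat's +y edge.

The stool is on the floor beside the table on its +y side. The chair is on top of the table.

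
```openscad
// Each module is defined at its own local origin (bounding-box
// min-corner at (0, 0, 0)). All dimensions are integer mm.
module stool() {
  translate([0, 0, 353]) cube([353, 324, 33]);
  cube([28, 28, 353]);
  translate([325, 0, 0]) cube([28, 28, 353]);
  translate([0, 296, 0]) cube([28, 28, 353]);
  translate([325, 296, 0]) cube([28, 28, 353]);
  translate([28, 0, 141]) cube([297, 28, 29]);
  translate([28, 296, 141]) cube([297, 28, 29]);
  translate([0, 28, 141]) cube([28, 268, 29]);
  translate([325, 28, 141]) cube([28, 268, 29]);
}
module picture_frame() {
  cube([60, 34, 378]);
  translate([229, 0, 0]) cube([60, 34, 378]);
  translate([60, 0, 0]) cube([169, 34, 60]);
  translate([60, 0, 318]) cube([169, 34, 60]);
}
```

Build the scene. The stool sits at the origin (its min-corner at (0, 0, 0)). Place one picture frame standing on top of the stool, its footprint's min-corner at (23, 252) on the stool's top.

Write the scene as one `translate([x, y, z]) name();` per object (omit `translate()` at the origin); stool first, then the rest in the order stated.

stool();
translate([23, 252, 386]) picture_frame();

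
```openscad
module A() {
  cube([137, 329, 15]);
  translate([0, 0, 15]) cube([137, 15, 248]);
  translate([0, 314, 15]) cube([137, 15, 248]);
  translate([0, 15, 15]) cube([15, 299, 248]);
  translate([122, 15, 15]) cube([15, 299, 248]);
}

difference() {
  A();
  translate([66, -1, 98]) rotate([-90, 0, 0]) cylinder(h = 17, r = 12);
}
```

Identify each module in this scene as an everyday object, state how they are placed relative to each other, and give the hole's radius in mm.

A is an open box. The open box has a circular hole through its front wall. The hole's radius is 12 mm.

The subtracted cylinder has r = 12 mm.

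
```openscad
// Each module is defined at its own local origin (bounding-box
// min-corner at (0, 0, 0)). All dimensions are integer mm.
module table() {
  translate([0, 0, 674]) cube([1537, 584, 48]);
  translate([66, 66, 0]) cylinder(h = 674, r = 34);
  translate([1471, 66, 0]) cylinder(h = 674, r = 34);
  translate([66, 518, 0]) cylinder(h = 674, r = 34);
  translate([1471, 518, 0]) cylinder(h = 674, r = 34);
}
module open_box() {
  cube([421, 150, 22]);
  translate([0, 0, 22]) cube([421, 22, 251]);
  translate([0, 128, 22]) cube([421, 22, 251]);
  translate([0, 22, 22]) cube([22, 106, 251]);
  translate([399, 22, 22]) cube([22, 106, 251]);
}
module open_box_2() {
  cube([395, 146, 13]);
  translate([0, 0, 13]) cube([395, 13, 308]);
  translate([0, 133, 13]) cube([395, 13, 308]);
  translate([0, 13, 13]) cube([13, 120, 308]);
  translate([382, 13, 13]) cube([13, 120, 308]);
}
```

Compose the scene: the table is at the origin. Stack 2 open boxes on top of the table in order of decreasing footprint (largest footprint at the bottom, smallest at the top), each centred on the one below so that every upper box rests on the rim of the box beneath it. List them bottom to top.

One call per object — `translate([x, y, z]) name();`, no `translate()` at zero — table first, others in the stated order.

table();
translate([558, 217, 722]) open_box();
translate([571, 219, 995]) open_box_2();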